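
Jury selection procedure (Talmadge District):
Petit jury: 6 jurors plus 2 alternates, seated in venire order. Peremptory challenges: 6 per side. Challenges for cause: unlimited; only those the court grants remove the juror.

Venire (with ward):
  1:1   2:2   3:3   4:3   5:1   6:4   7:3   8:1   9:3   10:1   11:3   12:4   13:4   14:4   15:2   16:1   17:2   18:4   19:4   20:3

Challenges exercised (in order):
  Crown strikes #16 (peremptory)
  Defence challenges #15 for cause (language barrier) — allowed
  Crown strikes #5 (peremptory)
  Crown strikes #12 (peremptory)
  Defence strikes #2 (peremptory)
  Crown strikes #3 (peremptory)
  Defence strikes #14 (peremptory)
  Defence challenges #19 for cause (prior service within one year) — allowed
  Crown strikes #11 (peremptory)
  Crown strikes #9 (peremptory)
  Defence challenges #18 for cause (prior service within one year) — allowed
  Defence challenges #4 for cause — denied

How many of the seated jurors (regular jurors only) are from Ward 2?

0

Removed: #2, #3, #5, #9, #11, #12, #14, #15, #16, #18, #19.
Seated jurors 1–6: #1, #4, #6, #7, #8, #10 (alternates #13, #17 not counted).
None of those are in Ward 2 → 0.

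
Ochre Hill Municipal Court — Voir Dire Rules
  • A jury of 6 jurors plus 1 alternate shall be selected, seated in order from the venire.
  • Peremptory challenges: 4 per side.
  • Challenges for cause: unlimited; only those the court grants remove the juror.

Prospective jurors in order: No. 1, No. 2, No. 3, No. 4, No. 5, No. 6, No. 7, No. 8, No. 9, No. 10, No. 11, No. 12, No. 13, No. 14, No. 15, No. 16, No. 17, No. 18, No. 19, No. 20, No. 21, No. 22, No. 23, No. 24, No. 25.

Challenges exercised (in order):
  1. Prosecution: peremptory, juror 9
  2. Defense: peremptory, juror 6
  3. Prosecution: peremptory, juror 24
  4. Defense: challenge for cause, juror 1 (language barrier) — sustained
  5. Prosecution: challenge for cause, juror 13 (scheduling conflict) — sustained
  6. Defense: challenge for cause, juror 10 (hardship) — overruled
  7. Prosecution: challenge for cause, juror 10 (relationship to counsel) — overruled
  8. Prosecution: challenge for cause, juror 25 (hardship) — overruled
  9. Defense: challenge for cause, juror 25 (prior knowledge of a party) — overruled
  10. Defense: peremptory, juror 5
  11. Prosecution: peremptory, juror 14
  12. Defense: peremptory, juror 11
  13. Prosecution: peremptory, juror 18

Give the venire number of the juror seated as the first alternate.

Removed: #1, #5, #6, #9, #11, #13, #14, #18, #24. (#10, #25 stay — for-cause denied.)
Filling seats in venire order through position 7: #2, #3, #4, #7, #8, #10, #12.
So alternate 1 is #12.

12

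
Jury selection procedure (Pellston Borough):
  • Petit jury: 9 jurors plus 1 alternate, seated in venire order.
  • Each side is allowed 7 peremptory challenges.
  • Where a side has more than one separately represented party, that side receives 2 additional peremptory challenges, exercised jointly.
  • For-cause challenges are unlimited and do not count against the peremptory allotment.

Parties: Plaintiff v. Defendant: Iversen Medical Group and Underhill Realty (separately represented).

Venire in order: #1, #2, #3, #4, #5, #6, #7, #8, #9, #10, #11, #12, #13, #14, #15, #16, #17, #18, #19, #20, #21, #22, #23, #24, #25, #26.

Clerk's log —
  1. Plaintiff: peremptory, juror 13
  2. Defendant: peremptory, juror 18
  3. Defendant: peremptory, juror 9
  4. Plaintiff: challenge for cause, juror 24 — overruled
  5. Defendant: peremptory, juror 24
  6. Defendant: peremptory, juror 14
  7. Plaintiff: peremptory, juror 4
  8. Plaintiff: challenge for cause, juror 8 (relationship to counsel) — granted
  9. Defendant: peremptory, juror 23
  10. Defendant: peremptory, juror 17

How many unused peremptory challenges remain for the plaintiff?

5

Plaintiff allotment: 7.
Plaintiff peremptories used: #13, #4 — 2 (for-cause on #24, #8 don't count).
Remaining: 7 − 2 = 5.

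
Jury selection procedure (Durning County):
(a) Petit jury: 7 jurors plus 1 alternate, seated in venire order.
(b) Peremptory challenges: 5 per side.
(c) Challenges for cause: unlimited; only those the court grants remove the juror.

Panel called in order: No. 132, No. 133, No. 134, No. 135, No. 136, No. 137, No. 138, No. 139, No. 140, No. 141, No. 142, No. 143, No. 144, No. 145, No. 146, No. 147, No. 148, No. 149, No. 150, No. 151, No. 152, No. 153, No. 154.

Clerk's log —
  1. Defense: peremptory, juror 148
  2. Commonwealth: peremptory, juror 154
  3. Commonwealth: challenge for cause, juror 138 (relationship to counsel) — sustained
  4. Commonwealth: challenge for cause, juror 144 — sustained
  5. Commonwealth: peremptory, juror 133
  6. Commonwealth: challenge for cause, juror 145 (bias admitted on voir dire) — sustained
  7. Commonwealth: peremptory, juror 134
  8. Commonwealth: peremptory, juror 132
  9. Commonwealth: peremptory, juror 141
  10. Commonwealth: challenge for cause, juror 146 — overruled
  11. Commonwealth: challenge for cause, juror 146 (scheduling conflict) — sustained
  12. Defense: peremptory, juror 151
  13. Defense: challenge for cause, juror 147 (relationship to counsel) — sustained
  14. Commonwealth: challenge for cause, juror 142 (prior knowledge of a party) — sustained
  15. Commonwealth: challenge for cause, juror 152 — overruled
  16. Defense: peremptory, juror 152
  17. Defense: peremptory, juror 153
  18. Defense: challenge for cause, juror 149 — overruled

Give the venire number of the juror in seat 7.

149

Removed: #132, #133, #134, #138, #141, #142, #144, #145, #146, #147, #148, #151, #152, #153, #154. (#149 stays — for-cause denied.)
Seating in order: seats 1–7 → #135, #136, #137, #139, #140, #143, #149; alternates → #150.
So seat 7 is #149.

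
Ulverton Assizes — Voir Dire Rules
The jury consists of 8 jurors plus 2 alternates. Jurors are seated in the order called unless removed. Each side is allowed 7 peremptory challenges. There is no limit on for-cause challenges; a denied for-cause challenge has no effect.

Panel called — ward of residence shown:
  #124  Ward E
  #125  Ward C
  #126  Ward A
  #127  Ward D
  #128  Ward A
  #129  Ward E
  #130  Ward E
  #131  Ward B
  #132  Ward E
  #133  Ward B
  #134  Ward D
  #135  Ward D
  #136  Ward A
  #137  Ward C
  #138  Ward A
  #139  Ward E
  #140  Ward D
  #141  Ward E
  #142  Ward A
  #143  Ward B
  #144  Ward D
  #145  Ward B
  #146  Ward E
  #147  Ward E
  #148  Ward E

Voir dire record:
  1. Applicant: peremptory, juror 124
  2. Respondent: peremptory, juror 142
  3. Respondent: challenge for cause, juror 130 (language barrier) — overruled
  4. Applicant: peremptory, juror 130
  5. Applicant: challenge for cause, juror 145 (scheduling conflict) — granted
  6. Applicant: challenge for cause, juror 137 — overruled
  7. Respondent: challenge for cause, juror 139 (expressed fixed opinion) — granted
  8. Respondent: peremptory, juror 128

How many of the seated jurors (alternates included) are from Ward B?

2

Removed: #124, #128, #130, #139, #142, #145.
Seated (10 incl. alternates): #125, #126, #127, #129, #131, #132, #133, #134, #135, #136.
Of those, in Ward B: #131, #133 → 2.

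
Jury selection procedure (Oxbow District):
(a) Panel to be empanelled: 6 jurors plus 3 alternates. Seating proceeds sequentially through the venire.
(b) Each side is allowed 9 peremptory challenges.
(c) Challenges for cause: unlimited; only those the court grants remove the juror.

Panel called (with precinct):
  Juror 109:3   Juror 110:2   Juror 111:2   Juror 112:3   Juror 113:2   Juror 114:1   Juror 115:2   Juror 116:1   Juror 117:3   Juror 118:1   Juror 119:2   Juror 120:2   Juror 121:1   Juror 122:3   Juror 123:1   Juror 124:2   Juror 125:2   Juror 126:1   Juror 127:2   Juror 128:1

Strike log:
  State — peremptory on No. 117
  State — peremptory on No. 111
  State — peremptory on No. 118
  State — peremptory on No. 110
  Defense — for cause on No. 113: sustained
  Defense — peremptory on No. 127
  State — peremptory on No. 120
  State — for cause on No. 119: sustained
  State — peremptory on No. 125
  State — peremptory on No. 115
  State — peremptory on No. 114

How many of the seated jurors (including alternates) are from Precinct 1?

Removed: #110, #111, #113, #114, #115, #117, #118, #119, #120, #125, #127.
Seated (9 incl. alternates): #109, #112, #116, #121, #122, #123, #124, #126, #128.
Of those, in Precinct 1: #116, #121, #123, #126, #128 → 5.

5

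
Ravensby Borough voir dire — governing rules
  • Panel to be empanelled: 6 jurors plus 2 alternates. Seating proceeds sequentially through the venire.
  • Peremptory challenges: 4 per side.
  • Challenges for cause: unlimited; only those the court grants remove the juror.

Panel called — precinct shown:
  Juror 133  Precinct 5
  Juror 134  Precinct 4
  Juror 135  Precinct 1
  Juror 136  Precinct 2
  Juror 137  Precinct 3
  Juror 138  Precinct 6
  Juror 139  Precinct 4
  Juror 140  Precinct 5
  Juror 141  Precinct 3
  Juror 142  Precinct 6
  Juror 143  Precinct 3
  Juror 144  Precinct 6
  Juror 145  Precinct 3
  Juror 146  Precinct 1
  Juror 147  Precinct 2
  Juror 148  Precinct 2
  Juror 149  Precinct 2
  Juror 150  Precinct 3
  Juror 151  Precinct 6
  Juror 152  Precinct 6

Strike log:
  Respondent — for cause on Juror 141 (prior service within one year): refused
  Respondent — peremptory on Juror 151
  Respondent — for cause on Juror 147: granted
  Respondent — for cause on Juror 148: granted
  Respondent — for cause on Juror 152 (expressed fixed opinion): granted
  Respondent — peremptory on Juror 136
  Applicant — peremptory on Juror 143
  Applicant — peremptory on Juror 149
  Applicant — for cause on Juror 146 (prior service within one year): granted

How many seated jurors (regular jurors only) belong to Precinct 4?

Removed: #136, #143, #146, #147, #148, #149, #151, #152.
Seated jurors 1–6: #133, #134, #135, #137, #138, #139 (alternates #140, #141 not counted).
Of those, in Precinct 4: #134, #139 → 2.

2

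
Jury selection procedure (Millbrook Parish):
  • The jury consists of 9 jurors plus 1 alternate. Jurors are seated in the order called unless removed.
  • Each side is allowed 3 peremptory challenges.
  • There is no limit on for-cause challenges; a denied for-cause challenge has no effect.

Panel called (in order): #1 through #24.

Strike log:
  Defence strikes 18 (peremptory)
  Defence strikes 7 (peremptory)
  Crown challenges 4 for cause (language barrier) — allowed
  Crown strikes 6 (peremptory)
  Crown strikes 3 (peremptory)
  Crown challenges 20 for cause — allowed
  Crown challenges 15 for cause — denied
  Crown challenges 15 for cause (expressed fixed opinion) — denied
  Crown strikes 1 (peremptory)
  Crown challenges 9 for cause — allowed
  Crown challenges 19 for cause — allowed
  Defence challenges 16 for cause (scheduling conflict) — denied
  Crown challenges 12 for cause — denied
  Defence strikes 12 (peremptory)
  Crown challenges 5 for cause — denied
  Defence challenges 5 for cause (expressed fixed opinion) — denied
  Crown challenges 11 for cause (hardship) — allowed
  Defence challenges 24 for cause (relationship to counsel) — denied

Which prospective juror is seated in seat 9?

17

Removed: #1, #3, #4, #6, #7, #9, #11, #12, #18, #19, #20. (#5, #15, #16, #24 stay — for-cause denied.)
Filling seats in venire order through position 9: #2, #5, #8, #10, #13, #14, #15, #16, #17.
So seat 9 is #17.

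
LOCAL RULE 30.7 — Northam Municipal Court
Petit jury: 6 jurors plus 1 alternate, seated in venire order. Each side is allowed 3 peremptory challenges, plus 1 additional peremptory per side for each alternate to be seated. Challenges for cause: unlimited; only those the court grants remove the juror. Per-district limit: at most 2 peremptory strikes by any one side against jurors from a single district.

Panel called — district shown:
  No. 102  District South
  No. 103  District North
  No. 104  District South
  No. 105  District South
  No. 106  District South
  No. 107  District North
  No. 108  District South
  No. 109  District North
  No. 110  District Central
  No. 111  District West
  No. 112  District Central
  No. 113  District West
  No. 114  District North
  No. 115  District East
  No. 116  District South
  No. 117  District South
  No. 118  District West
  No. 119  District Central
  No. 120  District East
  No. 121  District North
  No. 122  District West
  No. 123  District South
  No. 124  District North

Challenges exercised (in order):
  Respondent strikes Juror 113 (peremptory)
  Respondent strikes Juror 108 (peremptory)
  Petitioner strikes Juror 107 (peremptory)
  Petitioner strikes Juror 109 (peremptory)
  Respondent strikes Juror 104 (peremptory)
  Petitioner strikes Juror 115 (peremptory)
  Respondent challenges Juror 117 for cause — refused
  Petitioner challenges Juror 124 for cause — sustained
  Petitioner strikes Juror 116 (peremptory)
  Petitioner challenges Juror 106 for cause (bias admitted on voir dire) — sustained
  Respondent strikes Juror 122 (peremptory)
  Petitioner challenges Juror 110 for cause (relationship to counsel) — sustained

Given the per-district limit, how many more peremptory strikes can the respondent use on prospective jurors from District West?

Respondent peremptories so far: #113, #108, #104, #122 — 4 of 4 used, 0 left overall.
Against District West: #113, #122 — 2 used; per-district cap 2 leaves 0.
Binding limit: min(0, 0) = 0.

0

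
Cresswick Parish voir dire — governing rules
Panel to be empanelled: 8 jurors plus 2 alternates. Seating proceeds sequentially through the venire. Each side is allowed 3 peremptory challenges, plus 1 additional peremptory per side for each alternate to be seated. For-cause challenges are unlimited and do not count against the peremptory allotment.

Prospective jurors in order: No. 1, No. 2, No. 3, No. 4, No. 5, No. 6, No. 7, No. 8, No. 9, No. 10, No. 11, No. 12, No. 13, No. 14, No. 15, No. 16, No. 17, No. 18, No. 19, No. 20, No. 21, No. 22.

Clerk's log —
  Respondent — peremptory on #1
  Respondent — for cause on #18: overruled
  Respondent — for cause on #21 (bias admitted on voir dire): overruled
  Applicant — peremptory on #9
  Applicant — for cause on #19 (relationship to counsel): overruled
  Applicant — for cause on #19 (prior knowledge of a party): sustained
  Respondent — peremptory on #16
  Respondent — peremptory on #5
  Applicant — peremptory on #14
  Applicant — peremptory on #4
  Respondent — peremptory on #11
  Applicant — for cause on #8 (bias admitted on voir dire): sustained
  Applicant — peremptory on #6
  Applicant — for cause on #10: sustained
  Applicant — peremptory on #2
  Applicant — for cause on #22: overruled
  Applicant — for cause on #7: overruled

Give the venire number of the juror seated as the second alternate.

22

Removed: #1, #2, #4, #5, #6, #8, #9, #10, #11, #14, #16, #19. (#7, #18, #21, #22 stay — for-cause denied.)
Seating in order: seats 1–8 → #3, #7, #12, #13, #15, #17, #18, #20; alternates → #21, #22.
So alternate 2 is #22.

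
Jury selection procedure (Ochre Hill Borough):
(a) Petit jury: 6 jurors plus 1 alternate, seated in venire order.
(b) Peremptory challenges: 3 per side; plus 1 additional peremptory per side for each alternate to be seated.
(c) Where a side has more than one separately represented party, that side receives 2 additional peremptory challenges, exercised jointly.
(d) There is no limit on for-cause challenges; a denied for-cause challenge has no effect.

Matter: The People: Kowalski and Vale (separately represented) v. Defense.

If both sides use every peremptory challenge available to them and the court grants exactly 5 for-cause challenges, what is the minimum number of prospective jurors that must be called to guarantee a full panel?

Seats to fill: 6 + 1 alternates = 7.
Peremptories — The People: 3 + 1×1 + 2 = 6; Defense: 3 + 1×1 = 4; total 10.
For-cause removals: 5.
Minimum venire: 7 + 10 + 5 = 22.

22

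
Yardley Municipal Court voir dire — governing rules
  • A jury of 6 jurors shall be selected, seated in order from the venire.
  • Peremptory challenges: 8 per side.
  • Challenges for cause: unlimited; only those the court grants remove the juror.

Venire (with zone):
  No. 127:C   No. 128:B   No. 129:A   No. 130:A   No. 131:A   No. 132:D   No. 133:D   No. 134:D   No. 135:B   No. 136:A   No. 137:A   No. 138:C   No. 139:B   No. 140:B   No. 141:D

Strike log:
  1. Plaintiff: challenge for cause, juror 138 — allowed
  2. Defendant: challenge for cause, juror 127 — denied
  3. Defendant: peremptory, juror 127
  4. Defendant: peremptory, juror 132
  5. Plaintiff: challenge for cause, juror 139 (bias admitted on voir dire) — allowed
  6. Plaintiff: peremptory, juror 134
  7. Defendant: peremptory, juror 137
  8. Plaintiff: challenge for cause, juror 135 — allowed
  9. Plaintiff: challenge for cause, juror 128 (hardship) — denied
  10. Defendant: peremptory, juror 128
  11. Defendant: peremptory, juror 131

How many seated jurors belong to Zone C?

Removed: #127, #128, #131, #132, #134, #135, #137, #138, #139.
Seated jurors 1–6: #129, #130, #133, #136, #140, #141.
None of those are in Zone C → 0.

0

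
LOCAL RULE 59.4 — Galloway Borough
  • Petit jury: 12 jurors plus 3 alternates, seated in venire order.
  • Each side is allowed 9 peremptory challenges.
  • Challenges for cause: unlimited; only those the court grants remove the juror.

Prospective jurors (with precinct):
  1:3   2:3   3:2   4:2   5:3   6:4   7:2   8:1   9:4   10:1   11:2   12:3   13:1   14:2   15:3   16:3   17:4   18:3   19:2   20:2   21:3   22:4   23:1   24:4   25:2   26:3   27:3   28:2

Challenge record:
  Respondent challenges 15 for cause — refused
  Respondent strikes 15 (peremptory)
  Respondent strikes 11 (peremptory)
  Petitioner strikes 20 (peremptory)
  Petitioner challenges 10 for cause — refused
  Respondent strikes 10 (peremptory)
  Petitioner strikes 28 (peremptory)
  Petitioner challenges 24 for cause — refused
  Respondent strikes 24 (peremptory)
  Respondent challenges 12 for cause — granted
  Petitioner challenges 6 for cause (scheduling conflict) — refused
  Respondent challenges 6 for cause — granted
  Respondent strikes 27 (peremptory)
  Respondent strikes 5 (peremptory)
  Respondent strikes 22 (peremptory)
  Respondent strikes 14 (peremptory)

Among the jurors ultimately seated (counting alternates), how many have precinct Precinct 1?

Removed: #5, #6, #10, #11, #12, #14, #15, #20, #22, #24, #27, #28.
Seated (15 incl. alternates): #1, #2, #3, #4, #7, #8, #9, #13, #16, #17, #18, #19, #21, #23, #25.
Of those, in Precinct 1: #8, #13, #23 → 3.

3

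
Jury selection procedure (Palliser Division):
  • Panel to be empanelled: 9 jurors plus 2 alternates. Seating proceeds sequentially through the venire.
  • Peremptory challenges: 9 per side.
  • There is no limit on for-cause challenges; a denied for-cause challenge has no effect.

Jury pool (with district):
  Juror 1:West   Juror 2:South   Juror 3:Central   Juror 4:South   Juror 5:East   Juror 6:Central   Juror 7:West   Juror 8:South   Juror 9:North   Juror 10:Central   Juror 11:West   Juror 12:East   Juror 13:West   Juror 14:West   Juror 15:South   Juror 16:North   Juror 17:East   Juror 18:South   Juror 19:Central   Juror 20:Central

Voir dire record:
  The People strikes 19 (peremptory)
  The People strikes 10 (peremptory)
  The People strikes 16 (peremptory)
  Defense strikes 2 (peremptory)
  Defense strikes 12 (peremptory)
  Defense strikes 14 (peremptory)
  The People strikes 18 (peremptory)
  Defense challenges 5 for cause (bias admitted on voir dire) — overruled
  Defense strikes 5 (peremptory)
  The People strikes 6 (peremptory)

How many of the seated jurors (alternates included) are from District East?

Removed: #2, #5, #6, #10, #12, #14, #16, #18, #19.
Seated (11 incl. alternates): #1, #3, #4, #7, #8, #9, #11, #13, #15, #17, #20.
Of those, in District East: #17 → 1.

1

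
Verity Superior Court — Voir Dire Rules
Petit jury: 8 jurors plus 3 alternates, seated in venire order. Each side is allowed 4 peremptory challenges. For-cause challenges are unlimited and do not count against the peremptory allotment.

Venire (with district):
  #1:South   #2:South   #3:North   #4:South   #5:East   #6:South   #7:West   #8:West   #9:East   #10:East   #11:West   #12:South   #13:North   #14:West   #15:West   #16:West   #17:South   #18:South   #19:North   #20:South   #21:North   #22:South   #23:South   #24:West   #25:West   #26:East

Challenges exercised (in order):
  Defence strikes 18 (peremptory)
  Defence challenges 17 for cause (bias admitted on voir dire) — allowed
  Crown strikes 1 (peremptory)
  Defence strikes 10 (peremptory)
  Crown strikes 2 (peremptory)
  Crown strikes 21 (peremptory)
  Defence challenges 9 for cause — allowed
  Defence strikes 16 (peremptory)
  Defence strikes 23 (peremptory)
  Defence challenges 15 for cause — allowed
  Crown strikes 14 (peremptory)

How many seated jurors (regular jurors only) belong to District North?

1

Removed: #1, #2, #9, #10, #14, #15, #16, #17, #18, #21, #23.
Seated jurors 1–8: #3, #4, #5, #6, #7, #8, #11, #12 (alternates #13, #19, #20 not counted).
Of those, in District North: #3 → 1.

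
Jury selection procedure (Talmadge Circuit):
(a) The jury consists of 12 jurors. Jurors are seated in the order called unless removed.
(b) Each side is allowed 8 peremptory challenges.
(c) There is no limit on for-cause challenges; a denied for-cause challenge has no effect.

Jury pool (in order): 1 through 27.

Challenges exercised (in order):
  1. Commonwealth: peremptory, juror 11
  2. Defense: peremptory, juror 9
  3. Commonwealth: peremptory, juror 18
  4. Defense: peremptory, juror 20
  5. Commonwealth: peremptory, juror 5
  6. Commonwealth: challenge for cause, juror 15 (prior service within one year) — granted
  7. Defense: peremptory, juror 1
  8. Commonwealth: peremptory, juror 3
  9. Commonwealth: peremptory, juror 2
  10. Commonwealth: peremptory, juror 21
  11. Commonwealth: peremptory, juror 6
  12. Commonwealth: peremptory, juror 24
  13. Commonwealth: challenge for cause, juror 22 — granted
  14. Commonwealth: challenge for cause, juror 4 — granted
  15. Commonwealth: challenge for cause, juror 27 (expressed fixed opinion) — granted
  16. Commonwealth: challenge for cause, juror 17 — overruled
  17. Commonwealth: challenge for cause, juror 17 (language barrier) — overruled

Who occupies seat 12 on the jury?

26

Removed: #1, #2, #3, #4, #5, #6, #9, #11, #15, #18, #20, #21, #22, #24, #27. (#17 stays — for-cause denied.)
Seating in order: seats 1–12 → #7, #8, #10, #12, #13, #14, #16, #17, #19, #23, #25, #26.
So seat 12 is #26.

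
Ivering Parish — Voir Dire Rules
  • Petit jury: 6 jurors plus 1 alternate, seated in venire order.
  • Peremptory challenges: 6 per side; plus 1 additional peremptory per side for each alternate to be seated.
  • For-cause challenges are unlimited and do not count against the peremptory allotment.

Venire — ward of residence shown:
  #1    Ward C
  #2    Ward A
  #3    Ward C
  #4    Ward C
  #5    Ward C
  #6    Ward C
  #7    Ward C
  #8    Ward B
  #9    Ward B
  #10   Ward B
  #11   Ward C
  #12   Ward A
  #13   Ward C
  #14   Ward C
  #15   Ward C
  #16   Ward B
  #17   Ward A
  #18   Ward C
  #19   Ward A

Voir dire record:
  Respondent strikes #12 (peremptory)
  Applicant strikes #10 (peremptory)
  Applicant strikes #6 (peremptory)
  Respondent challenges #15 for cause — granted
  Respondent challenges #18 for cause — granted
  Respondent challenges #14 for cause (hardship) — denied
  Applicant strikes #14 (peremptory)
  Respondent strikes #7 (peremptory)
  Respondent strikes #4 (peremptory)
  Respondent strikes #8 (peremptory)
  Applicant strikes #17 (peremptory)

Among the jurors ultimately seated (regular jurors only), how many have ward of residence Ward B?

Removed: #4, #6, #7, #8, #10, #12, #14, #15, #17, #18.
Seated jurors 1–6: #1, #2, #3, #5, #9, #11 (alternates #13 not counted).
Of those, in Ward B: #9 → 1.

1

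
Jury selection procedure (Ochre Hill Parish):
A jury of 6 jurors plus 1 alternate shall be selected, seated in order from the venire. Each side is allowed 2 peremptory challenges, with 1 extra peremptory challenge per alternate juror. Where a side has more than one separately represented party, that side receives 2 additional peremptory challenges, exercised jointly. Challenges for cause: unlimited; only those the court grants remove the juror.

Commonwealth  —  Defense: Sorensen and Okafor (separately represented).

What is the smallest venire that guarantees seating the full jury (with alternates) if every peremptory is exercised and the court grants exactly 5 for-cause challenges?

20

Seats to fill: 6 + 1 alternates = 7.
Peremptories — Commonwealth: 2 + 1×1 = 3; Defense: 2 + 1×1 + 2 = 5; total 8.
For-cause removals: 5.
Minimum venire: 7 + 8 + 5 = 20.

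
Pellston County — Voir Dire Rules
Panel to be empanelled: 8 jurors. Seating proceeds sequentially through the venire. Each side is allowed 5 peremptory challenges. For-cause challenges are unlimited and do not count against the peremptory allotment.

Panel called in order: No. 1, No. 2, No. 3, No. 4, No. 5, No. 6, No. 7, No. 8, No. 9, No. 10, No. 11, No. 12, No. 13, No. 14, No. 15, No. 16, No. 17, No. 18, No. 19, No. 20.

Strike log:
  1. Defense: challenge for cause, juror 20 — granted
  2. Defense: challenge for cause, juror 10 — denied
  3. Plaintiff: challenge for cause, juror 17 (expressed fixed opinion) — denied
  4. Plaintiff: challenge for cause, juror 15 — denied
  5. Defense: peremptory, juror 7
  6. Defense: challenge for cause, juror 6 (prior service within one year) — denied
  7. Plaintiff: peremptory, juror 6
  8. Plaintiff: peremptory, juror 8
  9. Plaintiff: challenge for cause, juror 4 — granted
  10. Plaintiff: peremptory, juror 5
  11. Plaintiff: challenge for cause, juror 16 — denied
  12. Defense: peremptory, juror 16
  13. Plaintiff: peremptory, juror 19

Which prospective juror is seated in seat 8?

Removed: #4, #5, #6, #7, #8, #16, #19, #20. (#10, #15, #17 stay — for-cause denied.)
Seating in order: seats 1–8 → #1, #2, #3, #9, #10, #11, #12, #13.
So seat 8 is #13.

13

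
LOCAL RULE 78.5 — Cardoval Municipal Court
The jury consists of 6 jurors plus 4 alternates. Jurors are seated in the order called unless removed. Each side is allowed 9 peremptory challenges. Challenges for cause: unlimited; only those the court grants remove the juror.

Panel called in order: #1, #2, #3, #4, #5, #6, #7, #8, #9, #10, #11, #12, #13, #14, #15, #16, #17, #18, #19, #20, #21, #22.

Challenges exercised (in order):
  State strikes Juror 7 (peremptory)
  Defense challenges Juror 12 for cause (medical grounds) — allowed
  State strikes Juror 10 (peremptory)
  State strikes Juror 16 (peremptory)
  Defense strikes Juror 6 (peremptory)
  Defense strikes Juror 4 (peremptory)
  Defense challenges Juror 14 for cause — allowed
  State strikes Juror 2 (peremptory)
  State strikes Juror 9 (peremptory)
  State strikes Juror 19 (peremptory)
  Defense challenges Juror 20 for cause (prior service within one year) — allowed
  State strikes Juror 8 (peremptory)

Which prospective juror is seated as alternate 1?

Removed: #2, #4, #6, #7, #8, #9, #10, #12, #14, #16, #19, #20.
Seating in order: seats 1–6 → #1, #3, #5, #11, #13, #15; alternates → #17, #18, #21, #22.
So alternate 1 is #17.

17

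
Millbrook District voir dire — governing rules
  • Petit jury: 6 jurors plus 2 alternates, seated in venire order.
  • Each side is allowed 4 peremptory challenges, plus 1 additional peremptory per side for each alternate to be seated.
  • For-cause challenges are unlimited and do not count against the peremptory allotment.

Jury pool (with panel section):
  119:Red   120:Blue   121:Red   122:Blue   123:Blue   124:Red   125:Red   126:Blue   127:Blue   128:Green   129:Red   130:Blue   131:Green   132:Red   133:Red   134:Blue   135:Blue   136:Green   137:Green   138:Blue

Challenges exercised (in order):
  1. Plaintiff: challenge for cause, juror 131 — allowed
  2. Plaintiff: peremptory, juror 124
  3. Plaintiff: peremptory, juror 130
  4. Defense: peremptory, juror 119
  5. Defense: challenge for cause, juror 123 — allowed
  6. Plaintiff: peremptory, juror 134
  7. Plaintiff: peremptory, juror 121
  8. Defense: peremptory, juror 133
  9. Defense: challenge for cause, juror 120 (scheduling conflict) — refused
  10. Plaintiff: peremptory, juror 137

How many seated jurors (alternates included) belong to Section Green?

1

Removed: #119, #121, #123, #124, #130, #131, #133, #134, #137.
Seated (8 incl. alternates): #120, #122, #125, #126, #127, #128, #129, #132.
Of those, in Section Green: #128 → 1.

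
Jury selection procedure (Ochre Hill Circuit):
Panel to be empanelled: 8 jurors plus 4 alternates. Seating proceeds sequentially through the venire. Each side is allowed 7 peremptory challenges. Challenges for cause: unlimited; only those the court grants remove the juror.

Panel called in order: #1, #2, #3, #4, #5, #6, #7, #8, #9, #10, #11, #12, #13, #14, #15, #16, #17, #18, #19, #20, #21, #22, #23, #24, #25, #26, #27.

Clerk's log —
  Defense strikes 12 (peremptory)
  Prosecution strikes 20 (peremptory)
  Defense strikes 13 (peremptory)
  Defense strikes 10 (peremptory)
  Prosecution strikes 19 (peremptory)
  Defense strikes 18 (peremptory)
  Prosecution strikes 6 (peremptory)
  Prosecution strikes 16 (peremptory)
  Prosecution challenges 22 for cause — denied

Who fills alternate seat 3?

Removed: #6, #10, #12, #13, #16, #18, #19, #20. (#22 stays — for-cause denied.)
Seating in order: seats 1–8 → #1, #2, #3, #4, #5, #7, #8, #9; alternates → #11, #14, #15, #17.
So alternate 3 is #15.

15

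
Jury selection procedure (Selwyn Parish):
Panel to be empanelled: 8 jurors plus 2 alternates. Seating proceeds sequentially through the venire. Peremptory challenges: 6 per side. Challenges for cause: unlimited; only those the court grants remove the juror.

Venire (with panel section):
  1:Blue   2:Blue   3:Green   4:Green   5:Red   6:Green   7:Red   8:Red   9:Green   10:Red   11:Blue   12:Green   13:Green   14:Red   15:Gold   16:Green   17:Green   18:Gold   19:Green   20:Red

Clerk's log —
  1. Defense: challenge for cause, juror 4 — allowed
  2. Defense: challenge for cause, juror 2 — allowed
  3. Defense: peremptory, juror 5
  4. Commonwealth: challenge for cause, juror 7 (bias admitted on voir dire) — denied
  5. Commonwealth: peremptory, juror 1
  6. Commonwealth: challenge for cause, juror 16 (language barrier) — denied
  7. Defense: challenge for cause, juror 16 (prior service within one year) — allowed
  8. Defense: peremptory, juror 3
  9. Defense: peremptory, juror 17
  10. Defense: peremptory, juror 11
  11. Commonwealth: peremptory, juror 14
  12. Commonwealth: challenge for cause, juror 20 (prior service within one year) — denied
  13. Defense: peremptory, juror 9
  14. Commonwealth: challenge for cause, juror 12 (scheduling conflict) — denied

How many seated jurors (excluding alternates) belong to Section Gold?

2

Removed: #1, #2, #3, #4, #5, #9, #11, #14, #16, #17.
Seated jurors 1–8: #6, #7, #8, #10, #12, #13, #15, #18 (alternates #19, #20 not counted).
Of those, in Section Gold: #15, #18 → 2.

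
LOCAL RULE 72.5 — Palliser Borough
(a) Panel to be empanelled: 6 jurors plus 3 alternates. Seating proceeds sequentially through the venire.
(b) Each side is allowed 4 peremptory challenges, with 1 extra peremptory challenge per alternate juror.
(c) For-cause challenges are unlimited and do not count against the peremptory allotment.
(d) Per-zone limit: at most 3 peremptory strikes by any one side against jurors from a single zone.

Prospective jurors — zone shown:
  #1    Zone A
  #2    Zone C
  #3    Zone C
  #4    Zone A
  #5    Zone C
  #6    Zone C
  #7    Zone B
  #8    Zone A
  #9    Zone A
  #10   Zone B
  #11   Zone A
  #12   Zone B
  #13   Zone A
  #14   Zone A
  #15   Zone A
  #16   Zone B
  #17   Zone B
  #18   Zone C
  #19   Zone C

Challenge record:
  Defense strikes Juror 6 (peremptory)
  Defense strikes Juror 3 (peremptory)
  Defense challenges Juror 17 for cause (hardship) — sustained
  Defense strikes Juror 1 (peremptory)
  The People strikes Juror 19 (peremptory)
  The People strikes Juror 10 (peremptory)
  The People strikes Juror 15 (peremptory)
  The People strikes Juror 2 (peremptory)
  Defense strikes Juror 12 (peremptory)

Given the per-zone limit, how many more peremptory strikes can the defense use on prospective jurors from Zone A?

Defense peremptories so far: #6, #3, #1, #12 — 4 of 7 used, 3 left overall.
Against Zone A: #1 — 1 used; per-zone cap 3 leaves 2.
Binding limit: min(3, 2) = 2.

2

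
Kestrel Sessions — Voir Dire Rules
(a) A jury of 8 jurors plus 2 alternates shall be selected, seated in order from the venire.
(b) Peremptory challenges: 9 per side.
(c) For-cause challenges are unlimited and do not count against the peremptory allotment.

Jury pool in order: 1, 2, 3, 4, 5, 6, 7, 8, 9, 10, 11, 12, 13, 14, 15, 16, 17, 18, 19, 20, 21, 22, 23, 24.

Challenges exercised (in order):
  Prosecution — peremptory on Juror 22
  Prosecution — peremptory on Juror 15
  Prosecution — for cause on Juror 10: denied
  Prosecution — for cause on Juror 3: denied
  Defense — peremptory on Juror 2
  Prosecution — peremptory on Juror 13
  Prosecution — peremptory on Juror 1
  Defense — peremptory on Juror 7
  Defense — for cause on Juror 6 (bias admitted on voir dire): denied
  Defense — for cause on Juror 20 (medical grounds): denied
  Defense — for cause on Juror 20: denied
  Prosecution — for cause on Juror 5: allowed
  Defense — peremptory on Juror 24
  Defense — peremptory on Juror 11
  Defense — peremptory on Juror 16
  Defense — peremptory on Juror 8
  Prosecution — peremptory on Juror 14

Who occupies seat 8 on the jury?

18

Removed: #1, #2, #5, #7, #8, #11, #13, #14, #15, #16, #22, #24. (#3, #6, #10, #20 stay — for-cause denied.)
Seating in order: seats 1–8 → #3, #4, #6, #9, #10, #12, #17, #18; alternates → #19, #20.
So seat 8 is #18.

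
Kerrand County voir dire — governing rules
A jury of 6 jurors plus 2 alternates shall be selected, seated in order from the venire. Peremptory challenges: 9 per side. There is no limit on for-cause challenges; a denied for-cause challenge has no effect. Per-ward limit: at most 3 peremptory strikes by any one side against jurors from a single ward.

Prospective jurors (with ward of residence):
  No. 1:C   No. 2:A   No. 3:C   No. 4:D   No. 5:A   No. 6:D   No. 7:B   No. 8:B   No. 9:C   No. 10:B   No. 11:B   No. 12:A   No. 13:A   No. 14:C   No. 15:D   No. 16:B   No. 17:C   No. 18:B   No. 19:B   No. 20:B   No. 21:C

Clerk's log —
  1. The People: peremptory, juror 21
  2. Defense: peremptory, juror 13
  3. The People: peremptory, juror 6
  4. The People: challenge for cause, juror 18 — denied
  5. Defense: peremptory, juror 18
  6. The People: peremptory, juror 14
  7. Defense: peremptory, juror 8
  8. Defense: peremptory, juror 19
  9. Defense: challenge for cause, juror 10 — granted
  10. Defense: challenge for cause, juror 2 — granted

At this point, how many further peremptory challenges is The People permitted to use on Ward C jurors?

1

The People peremptories so far: #21, #6, #14 — 3 of 9 used, 6 left overall.
Against Ward C: #21, #14 — 2 used; per-ward cap 3 leaves 1.
Binding limit: min(6, 1) = 1.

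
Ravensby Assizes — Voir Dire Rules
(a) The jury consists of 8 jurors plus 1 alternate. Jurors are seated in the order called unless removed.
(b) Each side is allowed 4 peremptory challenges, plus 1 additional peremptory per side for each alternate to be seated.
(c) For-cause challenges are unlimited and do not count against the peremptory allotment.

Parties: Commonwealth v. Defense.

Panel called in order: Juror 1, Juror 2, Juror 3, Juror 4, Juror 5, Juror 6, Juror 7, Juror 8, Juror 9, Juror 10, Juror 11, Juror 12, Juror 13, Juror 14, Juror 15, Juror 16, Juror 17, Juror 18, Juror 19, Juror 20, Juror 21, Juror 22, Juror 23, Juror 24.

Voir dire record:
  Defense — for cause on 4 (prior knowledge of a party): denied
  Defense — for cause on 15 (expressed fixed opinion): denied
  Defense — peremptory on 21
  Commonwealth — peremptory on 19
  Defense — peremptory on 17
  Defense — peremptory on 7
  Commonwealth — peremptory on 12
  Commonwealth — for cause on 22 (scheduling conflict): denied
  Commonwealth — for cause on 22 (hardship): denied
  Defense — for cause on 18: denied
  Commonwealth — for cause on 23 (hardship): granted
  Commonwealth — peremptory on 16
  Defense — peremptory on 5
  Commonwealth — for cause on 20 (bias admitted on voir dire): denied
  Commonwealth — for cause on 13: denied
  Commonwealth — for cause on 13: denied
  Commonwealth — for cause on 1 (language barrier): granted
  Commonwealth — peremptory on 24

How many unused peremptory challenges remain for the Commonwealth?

Commonwealth allotment: 4 base + 1 × 1 alternate = 5.
Commonwealth peremptories used: #19, #12, #16, #24 — 4 (for-cause on #22, #22, #23, #20, #13, #13, #1 don't count).
Remaining: 5 − 4 = 1.

1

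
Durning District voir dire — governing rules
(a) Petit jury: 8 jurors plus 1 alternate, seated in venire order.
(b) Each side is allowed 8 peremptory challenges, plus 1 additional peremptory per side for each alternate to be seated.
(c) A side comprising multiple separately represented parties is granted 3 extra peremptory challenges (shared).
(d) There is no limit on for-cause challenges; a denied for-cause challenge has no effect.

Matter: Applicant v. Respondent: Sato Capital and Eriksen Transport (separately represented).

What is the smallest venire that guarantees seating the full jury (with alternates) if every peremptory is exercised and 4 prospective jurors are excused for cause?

34

Seats to fill: 8 + 1 alternates = 9.
Peremptories — Applicant: 8 + 1×1 = 9; Respondent: 8 + 1×1 + 3 = 12; total 21.
For-cause removals: 4.
Minimum venire: 9 + 21 + 4 = 34.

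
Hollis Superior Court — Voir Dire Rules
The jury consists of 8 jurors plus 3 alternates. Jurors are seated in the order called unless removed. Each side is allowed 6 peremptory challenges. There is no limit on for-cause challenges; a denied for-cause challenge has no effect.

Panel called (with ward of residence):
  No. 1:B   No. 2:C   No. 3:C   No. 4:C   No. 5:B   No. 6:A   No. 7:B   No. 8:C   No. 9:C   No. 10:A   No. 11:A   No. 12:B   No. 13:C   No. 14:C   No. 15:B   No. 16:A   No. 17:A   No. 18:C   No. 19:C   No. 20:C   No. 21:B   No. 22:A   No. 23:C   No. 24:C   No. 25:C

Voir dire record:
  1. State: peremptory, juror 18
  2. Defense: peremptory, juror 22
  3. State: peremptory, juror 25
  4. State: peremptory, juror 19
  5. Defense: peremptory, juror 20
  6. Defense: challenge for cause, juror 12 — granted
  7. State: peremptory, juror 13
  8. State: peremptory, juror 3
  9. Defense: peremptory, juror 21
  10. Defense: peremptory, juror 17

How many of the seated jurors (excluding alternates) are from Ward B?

Removed: #3, #12, #13, #17, #18, #19, #20, #21, #22, #25.
Seated jurors 1–8: #1, #2, #4, #5, #6, #7, #8, #9 (alternates #10, #11, #14 not counted).
Of those, in Ward B: #1, #5, #7 → 3.

3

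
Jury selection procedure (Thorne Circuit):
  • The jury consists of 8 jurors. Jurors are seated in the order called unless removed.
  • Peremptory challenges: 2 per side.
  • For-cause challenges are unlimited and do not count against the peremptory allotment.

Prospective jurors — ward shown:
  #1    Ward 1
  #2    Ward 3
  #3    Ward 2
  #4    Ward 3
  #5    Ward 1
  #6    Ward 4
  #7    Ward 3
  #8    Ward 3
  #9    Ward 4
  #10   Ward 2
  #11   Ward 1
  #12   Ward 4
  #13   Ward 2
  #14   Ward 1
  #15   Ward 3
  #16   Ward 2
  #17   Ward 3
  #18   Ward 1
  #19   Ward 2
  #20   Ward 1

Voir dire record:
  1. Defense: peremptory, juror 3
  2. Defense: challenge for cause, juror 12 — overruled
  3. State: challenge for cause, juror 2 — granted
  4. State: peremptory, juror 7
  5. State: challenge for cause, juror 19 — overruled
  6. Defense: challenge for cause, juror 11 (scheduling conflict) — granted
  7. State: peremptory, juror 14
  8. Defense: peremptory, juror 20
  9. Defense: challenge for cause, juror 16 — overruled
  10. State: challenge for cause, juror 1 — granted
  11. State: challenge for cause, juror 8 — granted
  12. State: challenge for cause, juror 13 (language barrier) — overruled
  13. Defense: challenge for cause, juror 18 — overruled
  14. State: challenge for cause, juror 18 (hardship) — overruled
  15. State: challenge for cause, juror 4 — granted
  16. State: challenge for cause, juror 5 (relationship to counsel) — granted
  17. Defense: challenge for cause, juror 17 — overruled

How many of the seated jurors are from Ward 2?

Removed: #1, #2, #3, #4, #5, #7, #8, #11, #14, #20.
Seated jurors 1–8: #6, #9, #10, #12, #13, #15, #16, #17.
Of those, in Ward 2: #10, #13, #16 → 3.

3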